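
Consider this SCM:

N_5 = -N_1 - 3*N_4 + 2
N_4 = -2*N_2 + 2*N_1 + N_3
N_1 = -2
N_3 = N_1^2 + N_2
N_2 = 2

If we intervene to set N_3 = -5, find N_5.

do(N_3=-5) replaces the equation N_3 = N_1^2 + N_2 with the constant N_3 = -5.
N_4 = -2*N_2 + 2*N_1 + N_3  [with N_2=2, N_1=-2, N_3=-5]  = -13
N_5 = -N_1 - 3*N_4 + 2  [with N_1=-2, N_4=-13]  = 43

43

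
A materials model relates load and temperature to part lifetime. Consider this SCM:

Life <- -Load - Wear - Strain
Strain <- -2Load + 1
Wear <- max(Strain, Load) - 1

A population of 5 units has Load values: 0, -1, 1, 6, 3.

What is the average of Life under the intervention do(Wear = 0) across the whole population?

The intervention sets Wear=0 in all 5 units regardless of Load. Recomputing Life per unit gives -1, -2, 0, 5, 2; average 0.8.

0.8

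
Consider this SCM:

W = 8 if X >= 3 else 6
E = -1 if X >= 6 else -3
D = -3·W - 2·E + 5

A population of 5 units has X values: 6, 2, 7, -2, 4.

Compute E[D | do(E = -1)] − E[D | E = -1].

do(E=-1) breaks E's dependence on X. With E=-1 fixed, D across the units is -17, -11, -17, -11, -17, mean -14.6.
E[D|E=-1] averages over only the 2 units with E=-1 (X = 6, 7): D = -17, -17, mean -17.
Difference = -14.6 − (-17) = 2.4.

2.4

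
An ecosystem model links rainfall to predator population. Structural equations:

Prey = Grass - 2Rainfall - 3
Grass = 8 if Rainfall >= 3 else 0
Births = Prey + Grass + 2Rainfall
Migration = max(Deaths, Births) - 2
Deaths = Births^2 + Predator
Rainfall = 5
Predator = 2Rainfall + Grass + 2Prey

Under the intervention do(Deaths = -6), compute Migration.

11

Intervening sets Deaths = -6 and removes its equation (Deaths = Births^2 + Predator).
Grass = 8 if Rainfall >= 3 else 0  [with Rainfall=5]  = 8
Prey = Grass - 2Rainfall - 3  [with Grass=8, Rainfall=5]  = -5
Births = Prey + Grass + 2Rainfall  [with Prey=-5, Grass=8, Rainfall=5]  = 13
Migration = max(Deaths, Births) - 2  [with Deaths=-6, Births=13]  = 11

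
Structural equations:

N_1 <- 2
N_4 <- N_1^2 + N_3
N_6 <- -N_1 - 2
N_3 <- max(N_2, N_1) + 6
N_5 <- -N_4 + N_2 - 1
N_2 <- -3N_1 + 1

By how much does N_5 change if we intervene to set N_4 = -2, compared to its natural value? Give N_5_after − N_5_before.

Intervening sets N_4 = -2 and removes its equation (N_4 <- N_1^2 + N_3).
N_2 = -3N_1 + 1  [with N_1=2]  = -5
N_5 = -N_4 + N_2 - 1  [with N_4=-2, N_2=-5]  = -4
Without intervention: N_2 = -3N_1 + 1  [with N_1=2]  = -5; N_3 = max(N_2, N_1) + 6  [with N_2=-5, N_1=2]  = 8; N_4 = N_1^2 + N_3  [with N_1=2, N_3=8]  = 12; N_5 = -N_4 + N_2 - 1  [with N_4=12, N_2=-5]  = -18.
Change = -4 − (-18) = 14.

14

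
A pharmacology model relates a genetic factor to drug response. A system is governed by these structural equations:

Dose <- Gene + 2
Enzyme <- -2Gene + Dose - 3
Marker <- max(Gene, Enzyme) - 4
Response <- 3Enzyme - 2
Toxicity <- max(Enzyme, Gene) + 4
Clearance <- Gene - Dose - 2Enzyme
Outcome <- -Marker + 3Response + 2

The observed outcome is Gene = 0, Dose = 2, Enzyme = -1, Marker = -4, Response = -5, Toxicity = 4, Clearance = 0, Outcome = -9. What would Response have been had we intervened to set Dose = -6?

-29

do(Dose=-6) replaces the equation Dose <- Gene + 2 with the constant Dose = -6.
Enzyme = -2Gene + Dose - 3  [with Gene=0, Dose=-6]  = -9
Response = 3Enzyme - 2  [with Enzyme=-9]  = -29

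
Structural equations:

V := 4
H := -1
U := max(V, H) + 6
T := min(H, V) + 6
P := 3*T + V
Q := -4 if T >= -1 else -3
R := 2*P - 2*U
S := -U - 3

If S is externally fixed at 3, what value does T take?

5

The intervention breaks the incoming arrows to S: S := -U - 3 no longer applies, and S = 3.
Since T is not a descendant of the intervened variable, it is unaffected.
T = min(H, V) + 6  [with H=-1, V=4]  = 5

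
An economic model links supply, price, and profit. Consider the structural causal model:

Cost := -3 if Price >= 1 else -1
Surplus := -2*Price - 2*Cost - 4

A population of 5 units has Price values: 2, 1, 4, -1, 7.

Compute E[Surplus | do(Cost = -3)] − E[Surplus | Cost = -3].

The intervention sets Cost=-3 in all 5 units regardless of Price. Recomputing Surplus per unit gives -2, 0, -6, 4, -12; average -3.2.
Conditioning on Cost=-3 selects the 4 unit(s) with Price ∈ {2, 1, 4, 7}. Their Surplus values: -2, 0, -6, -12. Mean = -5.
Difference = -3.2 − (-5) = 1.8.

1.8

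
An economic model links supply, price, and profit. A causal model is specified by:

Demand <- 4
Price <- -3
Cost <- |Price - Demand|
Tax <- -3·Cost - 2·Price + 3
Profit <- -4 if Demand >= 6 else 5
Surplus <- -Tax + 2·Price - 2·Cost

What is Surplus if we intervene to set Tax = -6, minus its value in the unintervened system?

Under do(Tax=-6), the mechanism Tax <- -3·Cost - 2·Price + 3 is discarded; Tax is fixed at -6.
Cost = |Price - Demand|  [with Price=-3, Demand=4]  = 7
Surplus = -Tax + 2·Price - 2·Cost  [with Tax=-6, Price=-3, Cost=7]  = -14
Without intervention: Cost = |Price - Demand|  [with Price=-3, Demand=4]  = 7; Tax = -3·Cost - 2·Price + 3  [with Cost=7, Price=-3]  = -12; Surplus = -Tax + 2·Price - 2·Cost  [with Tax=-12, Price=-3, Cost=7]  = -8.
Change = -14 − (-8) = -6.

-6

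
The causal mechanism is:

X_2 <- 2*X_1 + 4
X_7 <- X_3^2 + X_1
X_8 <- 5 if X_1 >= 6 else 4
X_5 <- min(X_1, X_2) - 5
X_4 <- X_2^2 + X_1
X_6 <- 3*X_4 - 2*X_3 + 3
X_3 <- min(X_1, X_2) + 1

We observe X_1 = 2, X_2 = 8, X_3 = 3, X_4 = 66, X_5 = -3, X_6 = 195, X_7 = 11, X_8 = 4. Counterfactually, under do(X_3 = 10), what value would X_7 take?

102

The intervention breaks the incoming arrows to X_3: X_3 <- min(X_1, X_2) + 1 no longer applies, and X_3 = 10.
X_7 = X_3^2 + X_1  [with X_3=10, X_1=2]  = 102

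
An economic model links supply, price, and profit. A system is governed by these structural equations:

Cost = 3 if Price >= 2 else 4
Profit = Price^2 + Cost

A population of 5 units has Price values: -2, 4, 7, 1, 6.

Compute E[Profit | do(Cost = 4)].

do(Cost=4) breaks Cost's dependence on Price. With Cost=4 fixed, Profit across the units is 8, 20, 53, 5, 40, mean 25.2.

25.2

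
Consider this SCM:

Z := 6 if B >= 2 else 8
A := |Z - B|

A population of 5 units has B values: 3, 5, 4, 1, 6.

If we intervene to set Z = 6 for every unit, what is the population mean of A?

do(Z=6) breaks Z's dependence on B. With Z=6 fixed, A across the units is 3, 1, 2, 5, 0, mean 2.2.

2.2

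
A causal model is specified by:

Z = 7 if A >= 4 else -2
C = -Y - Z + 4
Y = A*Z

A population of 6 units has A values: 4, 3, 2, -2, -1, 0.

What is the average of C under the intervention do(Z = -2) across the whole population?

The intervention sets Z=-2 in all 6 units regardless of A. Recomputing C per unit gives 14, 12, 10, 2, 4, 6; average 8.

8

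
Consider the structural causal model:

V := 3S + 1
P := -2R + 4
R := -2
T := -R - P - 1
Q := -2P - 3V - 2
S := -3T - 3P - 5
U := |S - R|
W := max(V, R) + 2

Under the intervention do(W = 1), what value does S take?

The intervention breaks the incoming arrows to W: W := max(V, R) + 2 no longer applies, and W = 1.
Since S is not a descendant of the intervened variable, it is unaffected.
P = -2R + 4  [with R=-2]  = 8
T = -R - P - 1  [with R=-2, P=8]  = -7
S = -3T - 3P - 5  [with T=-7, P=8]  = -8

-8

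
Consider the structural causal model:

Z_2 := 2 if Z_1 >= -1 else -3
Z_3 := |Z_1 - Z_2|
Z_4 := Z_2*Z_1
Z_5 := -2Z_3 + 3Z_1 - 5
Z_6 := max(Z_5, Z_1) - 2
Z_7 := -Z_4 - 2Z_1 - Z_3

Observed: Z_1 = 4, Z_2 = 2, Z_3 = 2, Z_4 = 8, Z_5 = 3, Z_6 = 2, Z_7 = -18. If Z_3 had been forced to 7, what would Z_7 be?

-23

The intervention breaks the incoming arrows to Z_3: Z_3 := |Z_1 - Z_2| no longer applies, and Z_3 = 7.
Z_2 = 2 if Z_1 >= -1 else -3  [with Z_1=4]  = 2
Z_4 = Z_2*Z_1  [with Z_2=2, Z_1=4]  = 8
Z_7 = -Z_4 - 2Z_1 - Z_3  [with Z_4=8, Z_1=4, Z_3=7]  = -23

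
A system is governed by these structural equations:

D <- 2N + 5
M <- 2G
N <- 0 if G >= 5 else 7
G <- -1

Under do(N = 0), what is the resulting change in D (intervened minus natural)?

-14

Under do(N=0), the mechanism N <- 0 if G >= 5 else 7 is discarded; N is fixed at 0.
D = 2N + 5  [with N=0]  = 5
Without intervention: N = 0 if G >= 5 else 7  [with G=-1]  = 7; D = 2N + 5  [with N=7]  = 19.
Change = 5 − 19 = -14.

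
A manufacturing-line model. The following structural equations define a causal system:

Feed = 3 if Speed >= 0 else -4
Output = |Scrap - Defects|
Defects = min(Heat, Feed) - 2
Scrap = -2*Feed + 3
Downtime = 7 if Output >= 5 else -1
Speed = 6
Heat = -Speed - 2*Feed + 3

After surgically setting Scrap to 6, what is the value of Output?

The intervention breaks the incoming arrows to Scrap: Scrap = -2*Feed + 3 no longer applies, and Scrap = 6.
Feed = 3 if Speed >= 0 else -4  [with Speed=6]  = 3
Heat = -Speed - 2*Feed + 3  [with Speed=6, Feed=3]  = -9
Defects = min(Heat, Feed) - 2  [with Heat=-9, Feed=3]  = -11
Output = |Scrap - Defects|  [with Scrap=6, Defects=-11]  = 17

17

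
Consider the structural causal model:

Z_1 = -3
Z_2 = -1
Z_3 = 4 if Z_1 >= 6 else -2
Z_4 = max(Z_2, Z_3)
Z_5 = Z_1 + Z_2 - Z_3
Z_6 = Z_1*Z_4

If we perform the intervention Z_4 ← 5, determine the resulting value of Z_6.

-15

Under do(Z_4=5), the mechanism Z_4 = max(Z_2, Z_3) is discarded; Z_4 is fixed at 5.
Z_6 = Z_1*Z_4  [with Z_1=-3, Z_4=5]  = -15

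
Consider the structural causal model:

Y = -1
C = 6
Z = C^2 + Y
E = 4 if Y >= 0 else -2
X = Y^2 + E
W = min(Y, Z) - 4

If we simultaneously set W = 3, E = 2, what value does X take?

Setting W = 3, E = 2 by intervention discards those variables' equations.
X = Y^2 + E  [with Y=-1, E=2]  = 3

3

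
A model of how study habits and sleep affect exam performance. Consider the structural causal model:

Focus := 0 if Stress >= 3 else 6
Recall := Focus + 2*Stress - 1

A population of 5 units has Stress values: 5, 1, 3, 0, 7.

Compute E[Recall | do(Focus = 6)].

do(Focus=6) breaks Focus's dependence on Stress. With Focus=6 fixed, Recall across the units is 15, 7, 11, 5, 19, mean 11.4.

11.4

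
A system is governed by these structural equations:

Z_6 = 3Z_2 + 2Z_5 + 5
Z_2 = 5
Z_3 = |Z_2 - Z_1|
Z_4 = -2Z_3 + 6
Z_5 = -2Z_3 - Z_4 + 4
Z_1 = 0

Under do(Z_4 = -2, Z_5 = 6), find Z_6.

32

The joint intervention fixes Z_4 = -2, Z_5 = 6, removing each variable's own equation.
Z_6 = 3Z_2 + 2Z_5 + 5  [with Z_2=5, Z_5=6]  = 32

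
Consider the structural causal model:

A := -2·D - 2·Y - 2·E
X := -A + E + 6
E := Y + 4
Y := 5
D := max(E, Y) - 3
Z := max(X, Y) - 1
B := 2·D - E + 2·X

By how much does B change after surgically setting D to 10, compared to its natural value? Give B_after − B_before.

The intervention breaks the incoming arrows to D: D := max(E, Y) - 3 no longer applies, and D = 10.
E = Y + 4  [with Y=5]  = 9
A = -2·D - 2·Y - 2·E  [with D=10, Y=5, E=9]  = -48
X = -A + E + 6  [with A=-48, E=9]  = 63
B = 2·D - E + 2·X  [with D=10, E=9, X=63]  = 137
Without intervention: E = Y + 4  [with Y=5]  = 9; D = max(E, Y) - 3  [with E=9, Y=5]  = 6; A = -2·D - 2·Y - 2·E  [with D=6, Y=5, E=9]  = -40; X = -A + E + 6  [with A=-40, E=9]  = 55; B = 2·D - E + 2·X  [with D=6, E=9, X=55]  = 113.
Change = 137 − 113 = 24.

24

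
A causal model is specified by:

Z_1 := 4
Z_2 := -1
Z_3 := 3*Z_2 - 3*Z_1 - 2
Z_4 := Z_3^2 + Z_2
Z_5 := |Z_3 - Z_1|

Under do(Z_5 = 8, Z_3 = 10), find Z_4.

Under do(Z_5 = 8, Z_3 = 10), each intervened variable's structural equation is replaced by its fixed value.
Z_4 = Z_3^2 + Z_2  [with Z_3=10, Z_2=-1]  = 99

99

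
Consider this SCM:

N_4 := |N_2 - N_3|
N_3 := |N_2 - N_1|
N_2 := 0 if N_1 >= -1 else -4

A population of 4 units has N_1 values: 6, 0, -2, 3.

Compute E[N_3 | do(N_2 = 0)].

2.75

The intervention sets N_2=0 in all 4 units regardless of N_1. Recomputing N_3 per unit gives 6, 0, 2, 3; average 2.75.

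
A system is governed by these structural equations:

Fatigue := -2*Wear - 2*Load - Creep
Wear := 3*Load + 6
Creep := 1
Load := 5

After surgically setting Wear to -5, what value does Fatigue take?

-1

The intervention breaks the incoming arrows to Wear: Wear := 3*Load + 6 no longer applies, and Wear = -5.
Fatigue = -2*Wear - 2*Load - Creep  [with Wear=-5, Load=5, Creep=1]  = -1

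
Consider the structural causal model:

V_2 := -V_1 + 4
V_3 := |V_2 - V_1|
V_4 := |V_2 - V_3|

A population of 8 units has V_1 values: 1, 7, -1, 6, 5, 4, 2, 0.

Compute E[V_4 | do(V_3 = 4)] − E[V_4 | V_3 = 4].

1.25

The intervention sets V_3=4 in all 8 units regardless of V_1. Recomputing V_4 per unit gives 1, 7, 1, 6, 5, 4, 2, 0; average 3.25.
E[V_4|V_3=4] averages over only the 2 units with V_3=4 (V_1 = 4, 0): V_4 = 4, 0, mean 2.
Difference = 3.25 − 2 = 1.25.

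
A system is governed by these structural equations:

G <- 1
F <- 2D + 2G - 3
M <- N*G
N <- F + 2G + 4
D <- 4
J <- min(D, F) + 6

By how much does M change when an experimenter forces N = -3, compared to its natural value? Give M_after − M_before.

-16

Under do(N=-3), the mechanism N <- F + 2G + 4 is discarded; N is fixed at -3.
M = N*G  [with N=-3, G=1]  = -3
Without intervention: F = 2D + 2G - 3  [with D=4, G=1]  = 7; N = F + 2G + 4  [with F=7, G=1]  = 13; M = N*G  [with N=13, G=1]  = 13.
Change = -3 − 13 = -16.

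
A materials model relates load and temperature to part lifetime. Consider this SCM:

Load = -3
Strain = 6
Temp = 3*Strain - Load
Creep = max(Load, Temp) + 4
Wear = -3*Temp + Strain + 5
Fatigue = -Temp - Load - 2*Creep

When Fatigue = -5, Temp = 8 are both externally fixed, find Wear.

-13

Under do(Fatigue = -5, Temp = 8), each intervened variable's structural equation is replaced by its fixed value.
Wear = -3*Temp + Strain + 5  [with Temp=8, Strain=6]  = -13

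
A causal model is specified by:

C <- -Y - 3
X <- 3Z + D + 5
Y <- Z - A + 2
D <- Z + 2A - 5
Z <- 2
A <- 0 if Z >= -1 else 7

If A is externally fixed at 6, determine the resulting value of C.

do(A=6) replaces the equation A <- 0 if Z >= -1 else 7 with the constant A = 6.
Y = Z - A + 2  [with Z=2, A=6]  = -2
C = -Y - 3  [with Y=-2]  = -1

-1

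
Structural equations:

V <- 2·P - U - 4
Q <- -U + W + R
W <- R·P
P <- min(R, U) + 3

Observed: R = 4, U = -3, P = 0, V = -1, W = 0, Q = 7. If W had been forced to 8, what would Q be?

The intervention breaks the incoming arrows to W: W <- R·P no longer applies, and W = 8.
Q = -U + W + R  [with U=-3, W=8, R=4]  = 15

15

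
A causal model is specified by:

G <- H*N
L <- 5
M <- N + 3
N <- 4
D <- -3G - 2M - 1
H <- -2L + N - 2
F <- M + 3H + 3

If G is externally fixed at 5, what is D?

-30

The intervention breaks the incoming arrows to G: G <- H*N no longer applies, and G = 5.
M = N + 3  [with N=4]  = 7
D = -3G - 2M - 1  [with G=5, M=7]  = -30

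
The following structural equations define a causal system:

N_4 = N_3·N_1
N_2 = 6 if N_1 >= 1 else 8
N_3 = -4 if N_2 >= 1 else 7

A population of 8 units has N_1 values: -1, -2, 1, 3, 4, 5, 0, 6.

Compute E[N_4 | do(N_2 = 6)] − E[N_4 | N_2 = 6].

do(N_2=6) breaks N_2's dependence on N_1. With N_2=6 fixed, N_4 across the units is 4, 8, -4, -12, -16, -20, 0, -24, mean -8.
Conditioning on N_2=6 selects the 5 unit(s) with N_1 ∈ {1, 3, 4, 5, 6}. Their N_4 values: -4, -12, -16, -20, -24. Mean = -15.2.
Difference = -8 − (-15.2) = 7.2.

7.2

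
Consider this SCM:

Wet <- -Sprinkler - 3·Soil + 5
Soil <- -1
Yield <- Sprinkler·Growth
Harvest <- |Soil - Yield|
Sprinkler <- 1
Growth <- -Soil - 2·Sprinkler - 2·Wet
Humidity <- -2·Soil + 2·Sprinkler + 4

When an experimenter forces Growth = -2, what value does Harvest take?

1

The intervention breaks the incoming arrows to Growth: Growth <- -Soil - 2·Sprinkler - 2·Wet no longer applies, and Growth = -2.
Yield = Sprinkler·Growth  [with Sprinkler=1, Growth=-2]  = -2
Harvest = |Soil - Yield|  [with Soil=-1, Yield=-2]  = 1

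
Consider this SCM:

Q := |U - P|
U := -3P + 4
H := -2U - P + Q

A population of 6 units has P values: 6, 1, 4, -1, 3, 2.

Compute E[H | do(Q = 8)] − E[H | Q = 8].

7.5

do(Q=8) breaks Q's dependence on P. With Q=8 fixed, H across the units is 30, 5, 20, -5, 15, 10, mean 12.5.
E[H|Q=8] averages over only the 2 units with Q=8 (P = -1, 3): H = -5, 15, mean 5.
Difference = 12.5 − 5 = 7.5.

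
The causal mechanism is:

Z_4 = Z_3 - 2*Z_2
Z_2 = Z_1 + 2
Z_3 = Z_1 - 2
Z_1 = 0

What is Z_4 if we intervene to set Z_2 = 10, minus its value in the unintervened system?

Under do(Z_2=10), the mechanism Z_2 = Z_1 + 2 is discarded; Z_2 is fixed at 10.
Z_3 = Z_1 - 2  [with Z_1=0]  = -2
Z_4 = Z_3 - 2*Z_2  [with Z_3=-2, Z_2=10]  = -22
Without intervention: Z_2 = Z_1 + 2  [with Z_1=0]  = 2; Z_3 = Z_1 - 2  [with Z_1=0]  = -2; Z_4 = Z_3 - 2*Z_2  [with Z_3=-2, Z_2=2]  = -6.
Change = -22 − (-6) = -16.

-16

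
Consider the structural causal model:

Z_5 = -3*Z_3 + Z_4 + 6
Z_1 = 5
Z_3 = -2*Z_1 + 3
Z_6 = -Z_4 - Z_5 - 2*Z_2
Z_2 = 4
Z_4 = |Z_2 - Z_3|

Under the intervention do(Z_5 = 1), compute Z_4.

11

The intervention breaks the incoming arrows to Z_5: Z_5 = -3*Z_3 + Z_4 + 6 no longer applies, and Z_5 = 1.
Since Z_4 is not a descendant of the intervened variable, it is unaffected.
Z_3 = -2*Z_1 + 3  [with Z_1=5]  = -7
Z_4 = |Z_2 - Z_3|  [with Z_2=4, Z_3=-7]  = 11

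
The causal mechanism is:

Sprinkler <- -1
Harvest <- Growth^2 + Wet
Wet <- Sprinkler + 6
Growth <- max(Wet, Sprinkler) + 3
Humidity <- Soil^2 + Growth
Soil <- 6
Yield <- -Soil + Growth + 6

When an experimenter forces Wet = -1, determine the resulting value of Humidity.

do(Wet=-1) replaces the equation Wet <- Sprinkler + 6 with the constant Wet = -1.
Growth = max(Wet, Sprinkler) + 3  [with Wet=-1, Sprinkler=-1]  = 2
Humidity = Soil^2 + Growth  [with Soil=6, Growth=2]  = 38

38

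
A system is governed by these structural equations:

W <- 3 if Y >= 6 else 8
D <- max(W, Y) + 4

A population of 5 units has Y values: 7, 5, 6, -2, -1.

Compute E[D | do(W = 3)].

8.8

The intervention sets W=3 in all 5 units regardless of Y. Recomputing D per unit gives 11, 9, 10, 7, 7; average 8.8.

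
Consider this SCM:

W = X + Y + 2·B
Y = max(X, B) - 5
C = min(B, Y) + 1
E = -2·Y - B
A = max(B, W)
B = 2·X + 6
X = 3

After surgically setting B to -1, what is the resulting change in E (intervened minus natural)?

Under do(B=-1), the mechanism B = 2·X + 6 is discarded; B is fixed at -1.
Y = max(X, B) - 5  [with X=3, B=-1]  = -2
E = -2·Y - B  [with Y=-2, B=-1]  = 5
Without intervention: B = 2·X + 6  [with X=3]  = 12; Y = max(X, B) - 5  [with X=3, B=12]  = 7; E = -2·Y - B  [with Y=7, B=12]  = -26.
Change = 5 − (-26) = 31.

31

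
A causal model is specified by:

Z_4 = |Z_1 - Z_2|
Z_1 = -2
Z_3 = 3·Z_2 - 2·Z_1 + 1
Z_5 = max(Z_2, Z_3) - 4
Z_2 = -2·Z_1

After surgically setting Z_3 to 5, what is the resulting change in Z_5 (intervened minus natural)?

-12

do(Z_3=5) replaces the equation Z_3 = 3·Z_2 - 2·Z_1 + 1 with the constant Z_3 = 5.
Z_2 = -2·Z_1  [with Z_1=-2]  = 4
Z_5 = max(Z_2, Z_3) - 4  [with Z_2=4, Z_3=5]  = 1
Without intervention: Z_2 = -2·Z_1  [with Z_1=-2]  = 4; Z_3 = 3·Z_2 - 2·Z_1 + 1  [with Z_2=4, Z_1=-2]  = 17; Z_5 = max(Z_2, Z_3) - 4  [with Z_2=4, Z_3=17]  = 13.
Change = 1 − 13 = -12.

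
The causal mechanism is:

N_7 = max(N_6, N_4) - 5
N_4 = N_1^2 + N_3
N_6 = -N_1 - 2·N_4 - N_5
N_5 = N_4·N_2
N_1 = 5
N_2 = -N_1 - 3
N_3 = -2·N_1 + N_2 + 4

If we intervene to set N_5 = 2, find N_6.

-29

The intervention breaks the incoming arrows to N_5: N_5 = N_4·N_2 no longer applies, and N_5 = 2.
N_2 = -N_1 - 3  [with N_1=5]  = -8
N_3 = -2·N_1 + N_2 + 4  [with N_1=5, N_2=-8]  = -14
N_4 = N_1^2 + N_3  [with N_1=5, N_3=-14]  = 11
N_6 = -N_1 - 2·N_4 - N_5  [with N_1=5, N_4=11, N_5=2]  = -29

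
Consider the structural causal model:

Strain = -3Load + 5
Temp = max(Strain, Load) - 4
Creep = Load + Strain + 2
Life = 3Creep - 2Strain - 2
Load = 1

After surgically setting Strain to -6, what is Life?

do(Strain=-6) replaces the equation Strain = -3Load + 5 with the constant Strain = -6.
Creep = Load + Strain + 2  [with Load=1, Strain=-6]  = -3
Life = 3Creep - 2Strain - 2  [with Creep=-3, Strain=-6]  = 1

1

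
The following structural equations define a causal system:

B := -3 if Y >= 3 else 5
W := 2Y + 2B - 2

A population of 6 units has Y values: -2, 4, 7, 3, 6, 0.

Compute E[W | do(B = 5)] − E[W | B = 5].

Every unit gets B=5 under the intervention. W values become 4, 16, 22, 14, 20, 8; E[W|do(B=5)] = 14.
Conditioning on B=5 selects the 2 unit(s) with Y ∈ {-2, 0}. Their W values: 4, 8. Mean = 6.
Difference = 14 − 6 = 8.

8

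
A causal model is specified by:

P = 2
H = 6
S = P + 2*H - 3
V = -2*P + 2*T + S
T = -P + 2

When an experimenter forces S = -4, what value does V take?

-8

Intervening sets S = -4 and removes its equation (S = P + 2*H - 3).
T = -P + 2  [with P=2]  = 0
V = -2*P + 2*T + S  [with P=2, T=0, S=-4]  = -8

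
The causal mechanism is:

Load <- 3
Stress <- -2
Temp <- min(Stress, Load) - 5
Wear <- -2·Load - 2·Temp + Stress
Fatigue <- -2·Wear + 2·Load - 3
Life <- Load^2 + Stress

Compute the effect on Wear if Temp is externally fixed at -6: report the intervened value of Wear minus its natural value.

The intervention breaks the incoming arrows to Temp: Temp <- min(Stress, Load) - 5 no longer applies, and Temp = -6.
Wear = -2·Load - 2·Temp + Stress  [with Load=3, Temp=-6, Stress=-2]  = 4
Without intervention: Temp = min(Stress, Load) - 5  [with Stress=-2, Load=3]  = -7; Wear = -2·Load - 2·Temp + Stress  [with Load=3, Temp=-7, Stress=-2]  = 6.
Change = 4 − 6 = -2.

-2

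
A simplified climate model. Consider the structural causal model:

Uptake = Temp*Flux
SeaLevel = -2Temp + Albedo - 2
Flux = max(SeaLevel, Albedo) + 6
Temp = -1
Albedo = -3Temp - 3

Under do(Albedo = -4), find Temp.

-1

Under do(Albedo=-4), the mechanism Albedo = -3Temp - 3 is discarded; Albedo is fixed at -4.
Temp is not downstream of the intervention, so its value is determined by the original equations.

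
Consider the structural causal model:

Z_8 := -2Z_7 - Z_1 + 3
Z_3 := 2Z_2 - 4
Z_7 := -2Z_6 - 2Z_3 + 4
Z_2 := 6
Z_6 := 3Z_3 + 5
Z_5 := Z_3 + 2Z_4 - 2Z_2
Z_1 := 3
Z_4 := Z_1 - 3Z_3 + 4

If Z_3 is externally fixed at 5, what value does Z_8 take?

The intervention breaks the incoming arrows to Z_3: Z_3 := 2Z_2 - 4 no longer applies, and Z_3 = 5.
Z_6 = 3Z_3 + 5  [with Z_3=5]  = 20
Z_7 = -2Z_6 - 2Z_3 + 4  [with Z_6=20, Z_3=5]  = -46
Z_8 = -2Z_7 - Z_1 + 3  [with Z_7=-46, Z_1=3]  = 92

92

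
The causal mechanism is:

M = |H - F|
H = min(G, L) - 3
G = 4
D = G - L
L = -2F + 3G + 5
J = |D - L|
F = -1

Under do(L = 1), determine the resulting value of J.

2

The intervention breaks the incoming arrows to L: L = -2F + 3G + 5 no longer applies, and L = 1.
D = G - L  [with G=4, L=1]  = 3
J = |D - L|  [with D=3, L=1]  = 2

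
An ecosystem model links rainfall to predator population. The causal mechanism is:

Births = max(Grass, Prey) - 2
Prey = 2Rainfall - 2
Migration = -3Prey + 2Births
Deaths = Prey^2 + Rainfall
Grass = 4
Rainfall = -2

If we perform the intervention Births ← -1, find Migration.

16

Under do(Births=-1), the mechanism Births = max(Grass, Prey) - 2 is discarded; Births is fixed at -1.
Prey = 2Rainfall - 2  [with Rainfall=-2]  = -6
Migration = -3Prey + 2Births  [with Prey=-6, Births=-1]  = 16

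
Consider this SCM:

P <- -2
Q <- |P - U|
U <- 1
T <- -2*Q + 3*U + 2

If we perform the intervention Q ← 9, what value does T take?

The intervention breaks the incoming arrows to Q: Q <- |P - U| no longer applies, and Q = 9.
T = -2*Q + 3*U + 2  [with Q=9, U=1]  = -13

-13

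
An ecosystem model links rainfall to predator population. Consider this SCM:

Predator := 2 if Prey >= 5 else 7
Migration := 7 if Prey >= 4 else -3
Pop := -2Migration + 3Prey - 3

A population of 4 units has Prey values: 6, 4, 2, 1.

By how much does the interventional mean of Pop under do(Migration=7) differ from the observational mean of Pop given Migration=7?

-5.25

Under do(Migration=7), Migration's equation is replaced by Migration=7 for every unit. Per-unit Pop: 1, -5, -11, -14. Mean = -7.25.
E[Pop|Migration=7] averages over only the 2 units with Migration=7 (Prey = 6, 4): Pop = 1, -5, mean -2.
Difference = -7.25 − (-2) = -5.25.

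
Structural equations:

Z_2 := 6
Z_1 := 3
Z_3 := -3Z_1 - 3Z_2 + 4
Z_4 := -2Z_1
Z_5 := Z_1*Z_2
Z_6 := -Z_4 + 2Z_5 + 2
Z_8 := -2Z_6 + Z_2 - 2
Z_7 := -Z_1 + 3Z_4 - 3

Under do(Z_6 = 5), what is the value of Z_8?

Intervening sets Z_6 = 5 and removes its equation (Z_6 := -Z_4 + 2Z_5 + 2).
Z_8 = -2Z_6 + Z_2 - 2  [with Z_6=5, Z_2=6]  = -6

-6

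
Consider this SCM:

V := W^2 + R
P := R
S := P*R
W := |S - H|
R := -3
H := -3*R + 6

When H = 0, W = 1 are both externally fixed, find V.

The joint intervention fixes H = 0, W = 1, removing each variable's own equation.
V = W^2 + R  [with W=1, R=-3]  = -2

-2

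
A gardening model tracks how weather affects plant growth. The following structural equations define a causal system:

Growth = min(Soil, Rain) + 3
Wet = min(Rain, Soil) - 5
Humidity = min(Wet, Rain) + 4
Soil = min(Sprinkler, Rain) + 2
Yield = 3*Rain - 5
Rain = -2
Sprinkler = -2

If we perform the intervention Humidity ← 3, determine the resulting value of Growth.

1

do(Humidity=3) replaces the equation Humidity = min(Wet, Rain) + 4 with the constant Humidity = 3.
Since Growth is not a descendant of the intervened variable, it is unaffected.
Soil = min(Sprinkler, Rain) + 2  [with Sprinkler=-2, Rain=-2]  = 0
Growth = min(Soil, Rain) + 3  [with Soil=0, Rain=-2]  = 1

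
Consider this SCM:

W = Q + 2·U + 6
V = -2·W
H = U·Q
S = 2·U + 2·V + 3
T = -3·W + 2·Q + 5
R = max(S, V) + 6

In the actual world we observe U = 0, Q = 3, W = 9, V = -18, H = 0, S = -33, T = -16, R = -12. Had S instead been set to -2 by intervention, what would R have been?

4

Intervening sets S = -2 and removes its equation (S = 2·U + 2·V + 3).
W = Q + 2·U + 6  [with Q=3, U=0]  = 9
V = -2·W  [with W=9]  = -18
R = max(S, V) + 6  [with S=-2, V=-18]  = 4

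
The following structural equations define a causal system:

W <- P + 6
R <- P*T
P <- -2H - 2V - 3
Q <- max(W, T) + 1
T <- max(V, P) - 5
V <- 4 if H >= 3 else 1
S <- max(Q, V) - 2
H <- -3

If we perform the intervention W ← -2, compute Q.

-1

Intervening sets W = -2 and removes its equation (W <- P + 6).
V = 4 if H >= 3 else 1  [with H=-3]  = 1
P = -2H - 2V - 3  [with H=-3, V=1]  = 1
T = max(V, P) - 5  [with V=1, P=1]  = -4
Q = max(W, T) + 1  [with W=-2, T=-4]  = -1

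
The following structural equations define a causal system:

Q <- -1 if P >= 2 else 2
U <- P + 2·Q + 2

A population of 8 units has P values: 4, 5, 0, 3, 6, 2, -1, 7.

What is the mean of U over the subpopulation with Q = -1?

Observing Q=-1 restricts to units where Q's equation naturally yields -1: P ∈ {4, 5, 3, 6, 2, 7}. In that subpopulation U = 4, 5, 3, 6, 2, 7, mean 4.5.

4.5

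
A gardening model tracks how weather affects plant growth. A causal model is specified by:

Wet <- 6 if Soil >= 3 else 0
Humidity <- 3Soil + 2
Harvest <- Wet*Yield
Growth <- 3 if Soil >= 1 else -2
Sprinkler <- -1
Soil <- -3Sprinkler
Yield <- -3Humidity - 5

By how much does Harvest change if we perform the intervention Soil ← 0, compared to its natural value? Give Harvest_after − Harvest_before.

228

Under do(Soil=0), the mechanism Soil <- -3Sprinkler is discarded; Soil is fixed at 0.
Wet = 6 if Soil >= 3 else 0  [with Soil=0]  = 0
Humidity = 3Soil + 2  [with Soil=0]  = 2
Yield = -3Humidity - 5  [with Humidity=2]  = -11
Harvest = Wet*Yield  [with Wet=0, Yield=-11]  = 0
Without intervention: Soil = -3Sprinkler  [with Sprinkler=-1]  = 3; Wet = 6 if Soil >= 3 else 0  [with Soil=3]  = 6; Humidity = 3Soil + 2  [with Soil=3]  = 11; Yield = -3Humidity - 5  [with Humidity=11]  = -38; Harvest = Wet*Yield  [with Wet=6, Yield=-38]  = -228.
Change = 0 − (-228) = 228.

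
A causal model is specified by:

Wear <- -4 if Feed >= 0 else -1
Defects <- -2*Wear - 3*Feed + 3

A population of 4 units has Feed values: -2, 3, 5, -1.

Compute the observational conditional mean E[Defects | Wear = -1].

9.5

E[Defects|Wear=-1] averages over only the 2 units with Wear=-1 (Feed = -2, -1): Defects = 11, 8, mean 9.5.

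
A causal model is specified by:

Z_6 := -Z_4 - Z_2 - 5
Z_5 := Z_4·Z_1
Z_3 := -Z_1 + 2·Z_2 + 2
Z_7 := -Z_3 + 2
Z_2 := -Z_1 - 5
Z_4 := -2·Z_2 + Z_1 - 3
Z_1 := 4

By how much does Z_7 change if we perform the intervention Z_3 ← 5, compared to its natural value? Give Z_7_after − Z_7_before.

-25

The intervention breaks the incoming arrows to Z_3: Z_3 := -Z_1 + 2·Z_2 + 2 no longer applies, and Z_3 = 5.
Z_7 = -Z_3 + 2  [with Z_3=5]  = -3
Without intervention: Z_2 = -Z_1 - 5  [with Z_1=4]  = -9; Z_3 = -Z_1 + 2·Z_2 + 2  [with Z_1=4, Z_2=-9]  = -20; Z_7 = -Z_3 + 2  [with Z_3=-20]  = 22.
Change = -3 − 22 = -25.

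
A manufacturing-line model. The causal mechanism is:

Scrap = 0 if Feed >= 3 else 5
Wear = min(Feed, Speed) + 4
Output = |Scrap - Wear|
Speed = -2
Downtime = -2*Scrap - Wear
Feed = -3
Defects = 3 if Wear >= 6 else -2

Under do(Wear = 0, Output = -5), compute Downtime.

Under do(Wear = 0, Output = -5), each intervened variable's structural equation is replaced by its fixed value.
Scrap = 0 if Feed >= 3 else 5  [with Feed=-3]  = 5
Downtime = -2*Scrap - Wear  [with Scrap=5, Wear=0]  = -10

-10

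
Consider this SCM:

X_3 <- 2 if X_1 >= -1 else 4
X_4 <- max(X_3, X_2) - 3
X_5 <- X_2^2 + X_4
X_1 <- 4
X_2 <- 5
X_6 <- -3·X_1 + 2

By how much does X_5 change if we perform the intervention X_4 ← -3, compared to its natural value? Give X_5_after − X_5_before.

Intervening sets X_4 = -3 and removes its equation (X_4 <- max(X_3, X_2) - 3).
X_5 = X_2^2 + X_4  [with X_2=5, X_4=-3]  = 22
Without intervention: X_3 = 2 if X_1 >= -1 else 4  [with X_1=4]  = 2; X_4 = max(X_3, X_2) - 3  [with X_3=2, X_2=5]  = 2; X_5 = X_2^2 + X_4  [with X_2=5, X_4=2]  = 27.
Change = 22 − 27 = -5.

-5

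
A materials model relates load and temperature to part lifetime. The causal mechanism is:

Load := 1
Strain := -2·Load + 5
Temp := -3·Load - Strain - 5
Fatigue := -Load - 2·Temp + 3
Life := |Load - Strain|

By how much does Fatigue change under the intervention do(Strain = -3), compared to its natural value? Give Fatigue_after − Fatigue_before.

Under do(Strain=-3), the mechanism Strain := -2·Load + 5 is discarded; Strain is fixed at -3.
Temp = -3·Load - Strain - 5  [with Load=1, Strain=-3]  = -5
Fatigue = -Load - 2·Temp + 3  [with Load=1, Temp=-5]  = 12
Without intervention: Strain = -2·Load + 5  [with Load=1]  = 3; Temp = -3·Load - Strain - 5  [with Load=1, Strain=3]  = -11; Fatigue = -Load - 2·Temp + 3  [with Load=1, Temp=-11]  = 24.
Change = 12 − 24 = -12.

-12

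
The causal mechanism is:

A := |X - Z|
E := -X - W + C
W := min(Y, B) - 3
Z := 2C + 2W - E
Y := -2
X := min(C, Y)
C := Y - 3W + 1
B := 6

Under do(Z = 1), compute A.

3

do(Z=1) replaces the equation Z := 2C + 2W - E with the constant Z = 1.
W = min(Y, B) - 3  [with Y=-2, B=6]  = -5
C = Y - 3W + 1  [with Y=-2, W=-5]  = 14
X = min(C, Y)  [with C=14, Y=-2]  = -2
A = |X - Z|  [with X=-2, Z=1]  = 3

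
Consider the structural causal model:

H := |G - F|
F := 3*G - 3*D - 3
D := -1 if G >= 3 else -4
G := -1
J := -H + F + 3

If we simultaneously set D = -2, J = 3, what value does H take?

1

The joint intervention fixes D = -2, J = 3, removing each variable's own equation.
F = 3*G - 3*D - 3  [with G=-1, D=-2]  = 0
H = |G - F|  [with G=-1, F=0]  = 1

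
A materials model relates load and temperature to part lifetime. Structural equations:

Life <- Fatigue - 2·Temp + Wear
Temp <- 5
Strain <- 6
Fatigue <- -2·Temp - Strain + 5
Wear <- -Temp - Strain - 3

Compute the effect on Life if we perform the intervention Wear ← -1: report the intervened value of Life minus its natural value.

13

do(Wear=-1) replaces the equation Wear <- -Temp - Strain - 3 with the constant Wear = -1.
Fatigue = -2·Temp - Strain + 5  [with Temp=5, Strain=6]  = -11
Life = Fatigue - 2·Temp + Wear  [with Fatigue=-11, Temp=5, Wear=-1]  = -22
Without intervention: Wear = -Temp - Strain - 3  [with Temp=5, Strain=6]  = -14; Fatigue = -2·Temp - Strain + 5  [with Temp=5, Strain=6]  = -11; Life = Fatigue - 2·Temp + Wear  [with Fatigue=-11, Temp=5, Wear=-14]  = -35.
Change = -22 − (-35) = 13.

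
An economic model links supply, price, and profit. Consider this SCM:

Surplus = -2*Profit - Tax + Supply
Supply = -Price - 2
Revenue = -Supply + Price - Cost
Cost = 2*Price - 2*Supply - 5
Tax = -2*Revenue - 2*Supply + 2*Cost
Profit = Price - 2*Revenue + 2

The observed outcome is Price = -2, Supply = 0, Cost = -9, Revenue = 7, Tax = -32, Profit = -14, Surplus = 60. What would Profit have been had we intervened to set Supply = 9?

-32

Under do(Supply=9), the mechanism Supply = -Price - 2 is discarded; Supply is fixed at 9.
Cost = 2*Price - 2*Supply - 5  [with Price=-2, Supply=9]  = -27
Revenue = -Supply + Price - Cost  [with Supply=9, Price=-2, Cost=-27]  = 16
Profit = Price - 2*Revenue + 2  [with Price=-2, Revenue=16]  = -32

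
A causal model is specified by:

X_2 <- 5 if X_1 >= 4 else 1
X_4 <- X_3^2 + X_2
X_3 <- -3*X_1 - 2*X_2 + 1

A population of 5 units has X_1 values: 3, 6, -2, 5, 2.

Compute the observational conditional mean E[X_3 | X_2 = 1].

-4

Conditioning on X_2=1 selects the 3 unit(s) with X_1 ∈ {3, -2, 2}. Their X_3 values: -10, 5, -7. Mean = -4.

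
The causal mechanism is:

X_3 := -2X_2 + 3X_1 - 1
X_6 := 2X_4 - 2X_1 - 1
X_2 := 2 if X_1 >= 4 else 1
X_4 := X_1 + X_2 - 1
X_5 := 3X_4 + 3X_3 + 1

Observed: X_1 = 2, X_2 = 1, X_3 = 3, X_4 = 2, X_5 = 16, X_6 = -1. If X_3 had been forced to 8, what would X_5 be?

do(X_3=8) replaces the equation X_3 := -2X_2 + 3X_1 - 1 with the constant X_3 = 8.
X_2 = 2 if X_1 >= 4 else 1  [with X_1=2]  = 1
X_4 = X_1 + X_2 - 1  [with X_1=2, X_2=1]  = 2
X_5 = 3X_4 + 3X_3 + 1  [with X_4=2, X_3=8]  = 31

31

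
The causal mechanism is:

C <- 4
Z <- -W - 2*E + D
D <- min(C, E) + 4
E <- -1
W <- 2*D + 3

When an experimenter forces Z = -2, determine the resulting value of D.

do(Z=-2) replaces the equation Z <- -W - 2*E + D with the constant Z = -2.
D is not downstream of the intervention, so its value is determined by the original equations.
D = min(C, E) + 4  [with C=4, E=-1]  = 3

3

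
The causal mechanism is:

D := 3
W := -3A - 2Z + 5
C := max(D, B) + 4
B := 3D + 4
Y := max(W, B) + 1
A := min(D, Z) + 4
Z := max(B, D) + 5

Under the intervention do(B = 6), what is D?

Under do(B=6), the mechanism B := 3D + 4 is discarded; B is fixed at 6.
D is not downstream of the intervention, so its value is determined by the original equations.

3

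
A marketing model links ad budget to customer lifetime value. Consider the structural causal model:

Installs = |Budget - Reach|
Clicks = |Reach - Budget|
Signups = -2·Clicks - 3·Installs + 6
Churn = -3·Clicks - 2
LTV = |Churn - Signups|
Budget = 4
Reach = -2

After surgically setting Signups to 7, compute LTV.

27

Under do(Signups=7), the mechanism Signups = -2·Clicks - 3·Installs + 6 is discarded; Signups is fixed at 7.
Clicks = |Reach - Budget|  [with Reach=-2, Budget=4]  = 6
Churn = -3·Clicks - 2  [with Clicks=6]  = -20
LTV = |Churn - Signups|  [with Churn=-20, Signups=7]  = 27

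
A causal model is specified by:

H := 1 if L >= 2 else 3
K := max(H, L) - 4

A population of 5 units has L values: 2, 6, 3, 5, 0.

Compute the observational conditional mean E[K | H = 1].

0

E[K|H=1] averages over only the 4 units with H=1 (L = 2, 6, 3, 5): K = -2, 2, -1, 1, mean 0.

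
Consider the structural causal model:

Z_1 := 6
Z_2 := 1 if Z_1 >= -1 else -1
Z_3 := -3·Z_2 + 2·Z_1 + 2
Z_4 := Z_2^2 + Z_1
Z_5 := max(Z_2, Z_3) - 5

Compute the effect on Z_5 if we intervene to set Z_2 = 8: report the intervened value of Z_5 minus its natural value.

do(Z_2=8) replaces the equation Z_2 := 1 if Z_1 >= -1 else -1 with the constant Z_2 = 8.
Z_3 = -3·Z_2 + 2·Z_1 + 2  [with Z_2=8, Z_1=6]  = -10
Z_5 = max(Z_2, Z_3) - 5  [with Z_2=8, Z_3=-10]  = 3
Without intervention: Z_2 = 1 if Z_1 >= -1 else -1  [with Z_1=6]  = 1; Z_3 = -3·Z_2 + 2·Z_1 + 2  [with Z_2=1, Z_1=6]  = 11; Z_5 = max(Z_2, Z_3) - 5  [with Z_2=1, Z_3=11]  = 6.
Change = 3 − 6 = -3.

-3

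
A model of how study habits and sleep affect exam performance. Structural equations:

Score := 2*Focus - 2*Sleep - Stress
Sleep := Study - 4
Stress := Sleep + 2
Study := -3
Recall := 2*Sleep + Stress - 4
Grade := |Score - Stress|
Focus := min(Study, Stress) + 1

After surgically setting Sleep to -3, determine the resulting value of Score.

3

do(Sleep=-3) replaces the equation Sleep := Study - 4 with the constant Sleep = -3.
Stress = Sleep + 2  [with Sleep=-3]  = -1
Focus = min(Study, Stress) + 1  [with Study=-3, Stress=-1]  = -2
Score = 2*Focus - 2*Sleep - Stress  [with Focus=-2, Sleep=-3, Stress=-1]  = 3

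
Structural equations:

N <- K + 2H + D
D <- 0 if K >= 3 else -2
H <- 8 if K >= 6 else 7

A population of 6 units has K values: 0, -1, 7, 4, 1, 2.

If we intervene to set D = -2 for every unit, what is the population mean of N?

14.5

Every unit gets D=-2 under the intervention. N values become 12, 11, 21, 16, 13, 14; E[N|do(D=-2)] = 14.5.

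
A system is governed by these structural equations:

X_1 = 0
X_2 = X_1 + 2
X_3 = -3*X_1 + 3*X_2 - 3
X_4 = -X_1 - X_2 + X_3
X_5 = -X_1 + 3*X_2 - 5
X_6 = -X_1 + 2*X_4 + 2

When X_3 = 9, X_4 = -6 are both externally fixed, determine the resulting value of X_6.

Setting X_3 = 9, X_4 = -6 by intervention discards those variables' equations.
X_6 = -X_1 + 2*X_4 + 2  [with X_1=0, X_4=-6]  = -10

-10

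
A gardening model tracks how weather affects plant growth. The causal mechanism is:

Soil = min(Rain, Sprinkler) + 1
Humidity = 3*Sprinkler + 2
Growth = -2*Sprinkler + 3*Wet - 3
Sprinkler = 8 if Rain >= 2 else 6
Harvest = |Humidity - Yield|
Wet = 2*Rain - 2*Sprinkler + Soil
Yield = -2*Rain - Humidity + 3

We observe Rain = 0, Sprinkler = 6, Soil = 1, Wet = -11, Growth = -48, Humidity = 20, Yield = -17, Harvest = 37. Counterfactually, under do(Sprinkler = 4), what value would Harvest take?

do(Sprinkler=4) replaces the equation Sprinkler = 8 if Rain >= 2 else 6 with the constant Sprinkler = 4.
Humidity = 3*Sprinkler + 2  [with Sprinkler=4]  = 14
Yield = -2*Rain - Humidity + 3  [with Rain=0, Humidity=14]  = -11
Harvest = |Humidity - Yield|  [with Humidity=14, Yield=-11]  = 25

25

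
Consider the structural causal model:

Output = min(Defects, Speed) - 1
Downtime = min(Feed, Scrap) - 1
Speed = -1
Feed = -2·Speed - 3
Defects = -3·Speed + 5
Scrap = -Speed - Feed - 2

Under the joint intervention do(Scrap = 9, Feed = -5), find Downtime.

The joint intervention fixes Scrap = 9, Feed = -5, removing each variable's own equation.
Downtime = min(Feed, Scrap) - 1  [with Feed=-5, Scrap=9]  = -6

-6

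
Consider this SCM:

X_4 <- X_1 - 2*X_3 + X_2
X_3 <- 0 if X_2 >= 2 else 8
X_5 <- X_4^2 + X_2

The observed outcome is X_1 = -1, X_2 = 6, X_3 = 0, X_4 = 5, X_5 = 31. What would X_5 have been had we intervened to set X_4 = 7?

Intervening sets X_4 = 7 and removes its equation (X_4 <- X_1 - 2*X_3 + X_2).
X_5 = X_4^2 + X_2  [with X_4=7, X_2=6]  = 55

55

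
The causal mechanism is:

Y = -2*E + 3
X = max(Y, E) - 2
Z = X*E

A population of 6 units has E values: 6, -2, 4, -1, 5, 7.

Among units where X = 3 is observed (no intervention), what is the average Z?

E[Z|X=3] averages over only the 2 units with X=3 (E = -1, 5): Z = -3, 15, mean 6.

6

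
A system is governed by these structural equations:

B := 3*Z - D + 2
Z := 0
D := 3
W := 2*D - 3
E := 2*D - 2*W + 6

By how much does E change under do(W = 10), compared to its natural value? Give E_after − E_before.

-14

do(W=10) replaces the equation W := 2*D - 3 with the constant W = 10.
E = 2*D - 2*W + 6  [with D=3, W=10]  = -8
Without intervention: W = 2*D - 3  [with D=3]  = 3; E = 2*D - 2*W + 6  [with D=3, W=3]  = 6.
Change = -8 − 6 = -14.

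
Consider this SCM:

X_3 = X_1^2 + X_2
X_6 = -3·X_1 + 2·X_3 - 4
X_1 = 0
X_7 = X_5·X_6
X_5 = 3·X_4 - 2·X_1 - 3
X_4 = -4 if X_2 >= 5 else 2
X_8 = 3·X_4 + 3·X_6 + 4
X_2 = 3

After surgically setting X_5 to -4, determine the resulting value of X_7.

Under do(X_5=-4), the mechanism X_5 = 3·X_4 - 2·X_1 - 3 is discarded; X_5 is fixed at -4.
X_3 = X_1^2 + X_2  [with X_1=0, X_2=3]  = 3
X_6 = -3·X_1 + 2·X_3 - 4  [with X_1=0, X_3=3]  = 2
X_7 = X_5·X_6  [with X_5=-4, X_6=2]  = -8

-8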